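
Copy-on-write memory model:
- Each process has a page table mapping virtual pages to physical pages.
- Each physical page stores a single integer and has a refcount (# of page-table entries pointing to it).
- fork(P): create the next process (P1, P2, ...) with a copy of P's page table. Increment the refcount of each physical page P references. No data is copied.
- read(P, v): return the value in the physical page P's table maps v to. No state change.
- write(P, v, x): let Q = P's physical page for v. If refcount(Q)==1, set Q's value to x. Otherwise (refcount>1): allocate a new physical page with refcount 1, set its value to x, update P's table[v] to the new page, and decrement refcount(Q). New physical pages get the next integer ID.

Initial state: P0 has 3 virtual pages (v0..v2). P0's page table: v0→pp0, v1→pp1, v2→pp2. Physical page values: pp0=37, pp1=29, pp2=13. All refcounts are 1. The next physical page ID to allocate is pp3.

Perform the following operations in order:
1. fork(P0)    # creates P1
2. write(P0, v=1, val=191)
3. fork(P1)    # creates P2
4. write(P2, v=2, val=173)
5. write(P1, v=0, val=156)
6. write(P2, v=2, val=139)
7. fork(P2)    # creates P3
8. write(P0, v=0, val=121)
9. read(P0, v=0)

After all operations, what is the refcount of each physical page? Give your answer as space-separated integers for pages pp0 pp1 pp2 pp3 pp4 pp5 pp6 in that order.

Op 1: fork(P0) -> P1. 3 ppages; refcounts: pp0:2 pp1:2 pp2:2
Op 2: write(P0, v1, 191). refcount(pp1)=2>1 -> COPY to pp3. 4 ppages; refcounts: pp0:2 pp1:1 pp2:2 pp3:1
Op 3: fork(P1) -> P2. 4 ppages; refcounts: pp0:3 pp1:2 pp2:3 pp3:1
Op 4: write(P2, v2, 173). refcount(pp2)=3>1 -> COPY to pp4. 5 ppages; refcounts: pp0:3 pp1:2 pp2:2 pp3:1 pp4:1
Op 5: write(P1, v0, 156). refcount(pp0)=3>1 -> COPY to pp5. 6 ppages; refcounts: pp0:2 pp1:2 pp2:2 pp3:1 pp4:1 pp5:1
Op 6: write(P2, v2, 139). refcount(pp4)=1 -> write in place. 6 ppages; refcounts: pp0:2 pp1:2 pp2:2 pp3:1 pp4:1 pp5:1
Op 7: fork(P2) -> P3. 6 ppages; refcounts: pp0:3 pp1:3 pp2:2 pp3:1 pp4:2 pp5:1
Op 8: write(P0, v0, 121). refcount(pp0)=3>1 -> COPY to pp6. 7 ppages; refcounts: pp0:2 pp1:3 pp2:2 pp3:1 pp4:2 pp5:1 pp6:1
Op 9: read(P0, v0) -> 121. No state change.

Answer: 2 3 2 1 2 1 1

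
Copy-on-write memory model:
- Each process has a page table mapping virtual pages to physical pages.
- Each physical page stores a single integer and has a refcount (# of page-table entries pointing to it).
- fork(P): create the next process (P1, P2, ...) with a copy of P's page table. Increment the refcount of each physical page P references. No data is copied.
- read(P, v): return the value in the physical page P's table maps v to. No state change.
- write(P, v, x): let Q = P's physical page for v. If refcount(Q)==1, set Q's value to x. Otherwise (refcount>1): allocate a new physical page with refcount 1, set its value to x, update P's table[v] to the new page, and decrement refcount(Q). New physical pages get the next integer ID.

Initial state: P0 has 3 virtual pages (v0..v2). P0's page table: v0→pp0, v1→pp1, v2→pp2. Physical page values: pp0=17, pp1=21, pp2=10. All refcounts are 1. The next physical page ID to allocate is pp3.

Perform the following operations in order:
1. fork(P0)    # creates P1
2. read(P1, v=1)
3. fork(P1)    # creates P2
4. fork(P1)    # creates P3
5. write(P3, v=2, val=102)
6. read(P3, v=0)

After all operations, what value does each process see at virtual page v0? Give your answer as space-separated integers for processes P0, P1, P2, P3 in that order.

Op 1: fork(P0) -> P1. 3 ppages; refcounts: pp0:2 pp1:2 pp2:2
Op 2: read(P1, v1) -> 21. No state change.
Op 3: fork(P1) -> P2. 3 ppages; refcounts: pp0:3 pp1:3 pp2:3
Op 4: fork(P1) -> P3. 3 ppages; refcounts: pp0:4 pp1:4 pp2:4
Op 5: write(P3, v2, 102). refcount(pp2)=4>1 -> COPY to pp3. 4 ppages; refcounts: pp0:4 pp1:4 pp2:3 pp3:1
Op 6: read(P3, v0) -> 17. No state change.
P0: v0 -> pp0 = 17
P1: v0 -> pp0 = 17
P2: v0 -> pp0 = 17
P3: v0 -> pp0 = 17

Answer: 17 17 17 17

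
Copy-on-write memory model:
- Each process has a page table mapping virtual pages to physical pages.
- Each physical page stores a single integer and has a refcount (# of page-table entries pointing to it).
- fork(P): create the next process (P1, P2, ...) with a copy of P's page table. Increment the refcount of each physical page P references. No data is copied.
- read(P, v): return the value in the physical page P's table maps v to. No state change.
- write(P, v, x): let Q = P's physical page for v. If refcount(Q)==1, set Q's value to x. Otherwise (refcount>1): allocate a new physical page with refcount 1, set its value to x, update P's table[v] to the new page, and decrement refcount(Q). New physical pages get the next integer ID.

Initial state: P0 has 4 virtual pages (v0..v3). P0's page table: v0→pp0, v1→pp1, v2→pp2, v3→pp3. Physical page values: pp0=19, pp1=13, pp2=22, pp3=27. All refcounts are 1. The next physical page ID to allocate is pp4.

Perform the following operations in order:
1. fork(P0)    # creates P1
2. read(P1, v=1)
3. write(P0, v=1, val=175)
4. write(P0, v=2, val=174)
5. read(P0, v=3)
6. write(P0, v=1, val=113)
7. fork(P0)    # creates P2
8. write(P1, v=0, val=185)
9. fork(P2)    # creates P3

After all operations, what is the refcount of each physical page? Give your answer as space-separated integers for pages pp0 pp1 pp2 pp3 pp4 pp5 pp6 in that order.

Op 1: fork(P0) -> P1. 4 ppages; refcounts: pp0:2 pp1:2 pp2:2 pp3:2
Op 2: read(P1, v1) -> 13. No state change.
Op 3: write(P0, v1, 175). refcount(pp1)=2>1 -> COPY to pp4. 5 ppages; refcounts: pp0:2 pp1:1 pp2:2 pp3:2 pp4:1
Op 4: write(P0, v2, 174). refcount(pp2)=2>1 -> COPY to pp5. 6 ppages; refcounts: pp0:2 pp1:1 pp2:1 pp3:2 pp4:1 pp5:1
Op 5: read(P0, v3) -> 27. No state change.
Op 6: write(P0, v1, 113). refcount(pp4)=1 -> write in place. 6 ppages; refcounts: pp0:2 pp1:1 pp2:1 pp3:2 pp4:1 pp5:1
Op 7: fork(P0) -> P2. 6 ppages; refcounts: pp0:3 pp1:1 pp2:1 pp3:3 pp4:2 pp5:2
Op 8: write(P1, v0, 185). refcount(pp0)=3>1 -> COPY to pp6. 7 ppages; refcounts: pp0:2 pp1:1 pp2:1 pp3:3 pp4:2 pp5:2 pp6:1
Op 9: fork(P2) -> P3. 7 ppages; refcounts: pp0:3 pp1:1 pp2:1 pp3:4 pp4:3 pp5:3 pp6:1

Answer: 3 1 1 4 3 3 1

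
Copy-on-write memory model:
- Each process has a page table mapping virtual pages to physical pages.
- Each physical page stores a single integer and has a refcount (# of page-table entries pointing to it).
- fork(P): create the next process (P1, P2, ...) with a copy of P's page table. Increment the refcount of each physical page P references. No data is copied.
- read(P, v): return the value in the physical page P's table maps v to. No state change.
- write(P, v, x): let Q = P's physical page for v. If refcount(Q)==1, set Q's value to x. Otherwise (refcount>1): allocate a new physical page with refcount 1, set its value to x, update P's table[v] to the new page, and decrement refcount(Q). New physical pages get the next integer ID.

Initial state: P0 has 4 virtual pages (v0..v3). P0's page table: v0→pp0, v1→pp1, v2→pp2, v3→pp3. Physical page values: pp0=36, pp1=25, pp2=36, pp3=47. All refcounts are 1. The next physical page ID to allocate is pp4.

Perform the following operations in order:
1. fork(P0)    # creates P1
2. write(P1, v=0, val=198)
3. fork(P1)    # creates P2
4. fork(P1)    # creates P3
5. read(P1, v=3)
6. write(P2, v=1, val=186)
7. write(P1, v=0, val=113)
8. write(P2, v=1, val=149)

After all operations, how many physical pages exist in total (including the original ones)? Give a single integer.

Answer: 7

Derivation:
Op 1: fork(P0) -> P1. 4 ppages; refcounts: pp0:2 pp1:2 pp2:2 pp3:2
Op 2: write(P1, v0, 198). refcount(pp0)=2>1 -> COPY to pp4. 5 ppages; refcounts: pp0:1 pp1:2 pp2:2 pp3:2 pp4:1
Op 3: fork(P1) -> P2. 5 ppages; refcounts: pp0:1 pp1:3 pp2:3 pp3:3 pp4:2
Op 4: fork(P1) -> P3. 5 ppages; refcounts: pp0:1 pp1:4 pp2:4 pp3:4 pp4:3
Op 5: read(P1, v3) -> 47. No state change.
Op 6: write(P2, v1, 186). refcount(pp1)=4>1 -> COPY to pp5. 6 ppages; refcounts: pp0:1 pp1:3 pp2:4 pp3:4 pp4:3 pp5:1
Op 7: write(P1, v0, 113). refcount(pp4)=3>1 -> COPY to pp6. 7 ppages; refcounts: pp0:1 pp1:3 pp2:4 pp3:4 pp4:2 pp5:1 pp6:1
Op 8: write(P2, v1, 149). refcount(pp5)=1 -> write in place. 7 ppages; refcounts: pp0:1 pp1:3 pp2:4 pp3:4 pp4:2 pp5:1 pp6:1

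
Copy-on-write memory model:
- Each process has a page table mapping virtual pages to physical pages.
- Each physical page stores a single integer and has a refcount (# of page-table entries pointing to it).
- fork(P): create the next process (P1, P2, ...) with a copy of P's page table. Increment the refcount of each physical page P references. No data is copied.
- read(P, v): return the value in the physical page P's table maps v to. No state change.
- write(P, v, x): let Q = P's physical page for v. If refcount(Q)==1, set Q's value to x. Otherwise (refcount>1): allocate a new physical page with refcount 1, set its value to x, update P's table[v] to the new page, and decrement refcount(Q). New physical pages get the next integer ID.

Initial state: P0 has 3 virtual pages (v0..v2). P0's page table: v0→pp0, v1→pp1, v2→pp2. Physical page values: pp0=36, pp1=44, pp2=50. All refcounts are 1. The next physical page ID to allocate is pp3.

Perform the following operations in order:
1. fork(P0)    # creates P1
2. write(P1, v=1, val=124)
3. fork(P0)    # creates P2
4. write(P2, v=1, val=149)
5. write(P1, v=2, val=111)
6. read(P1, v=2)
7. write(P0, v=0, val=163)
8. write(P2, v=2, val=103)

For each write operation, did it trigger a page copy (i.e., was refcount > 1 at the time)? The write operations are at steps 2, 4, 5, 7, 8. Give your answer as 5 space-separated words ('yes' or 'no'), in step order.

Op 1: fork(P0) -> P1. 3 ppages; refcounts: pp0:2 pp1:2 pp2:2
Op 2: write(P1, v1, 124). refcount(pp1)=2>1 -> COPY to pp3. 4 ppages; refcounts: pp0:2 pp1:1 pp2:2 pp3:1
Op 3: fork(P0) -> P2. 4 ppages; refcounts: pp0:3 pp1:2 pp2:3 pp3:1
Op 4: write(P2, v1, 149). refcount(pp1)=2>1 -> COPY to pp4. 5 ppages; refcounts: pp0:3 pp1:1 pp2:3 pp3:1 pp4:1
Op 5: write(P1, v2, 111). refcount(pp2)=3>1 -> COPY to pp5. 6 ppages; refcounts: pp0:3 pp1:1 pp2:2 pp3:1 pp4:1 pp5:1
Op 6: read(P1, v2) -> 111. No state change.
Op 7: write(P0, v0, 163). refcount(pp0)=3>1 -> COPY to pp6. 7 ppages; refcounts: pp0:2 pp1:1 pp2:2 pp3:1 pp4:1 pp5:1 pp6:1
Op 8: write(P2, v2, 103). refcount(pp2)=2>1 -> COPY to pp7. 8 ppages; refcounts: pp0:2 pp1:1 pp2:1 pp3:1 pp4:1 pp5:1 pp6:1 pp7:1

yes yes yes yes yes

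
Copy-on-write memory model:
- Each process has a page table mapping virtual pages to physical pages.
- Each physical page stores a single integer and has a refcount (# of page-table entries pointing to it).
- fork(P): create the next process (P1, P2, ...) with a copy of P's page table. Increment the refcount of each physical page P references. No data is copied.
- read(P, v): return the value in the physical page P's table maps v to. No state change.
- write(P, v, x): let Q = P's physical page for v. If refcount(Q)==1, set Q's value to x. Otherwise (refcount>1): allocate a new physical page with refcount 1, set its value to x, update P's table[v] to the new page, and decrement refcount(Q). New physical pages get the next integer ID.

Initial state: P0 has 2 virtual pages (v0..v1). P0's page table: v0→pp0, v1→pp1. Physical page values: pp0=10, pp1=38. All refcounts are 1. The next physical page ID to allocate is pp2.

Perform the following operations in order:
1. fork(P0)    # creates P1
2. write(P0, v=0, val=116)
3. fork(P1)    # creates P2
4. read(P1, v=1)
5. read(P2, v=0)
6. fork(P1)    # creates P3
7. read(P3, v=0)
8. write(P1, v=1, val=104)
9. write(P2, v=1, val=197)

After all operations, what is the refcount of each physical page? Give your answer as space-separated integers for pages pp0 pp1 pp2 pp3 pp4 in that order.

Answer: 3 2 1 1 1

Derivation:
Op 1: fork(P0) -> P1. 2 ppages; refcounts: pp0:2 pp1:2
Op 2: write(P0, v0, 116). refcount(pp0)=2>1 -> COPY to pp2. 3 ppages; refcounts: pp0:1 pp1:2 pp2:1
Op 3: fork(P1) -> P2. 3 ppages; refcounts: pp0:2 pp1:3 pp2:1
Op 4: read(P1, v1) -> 38. No state change.
Op 5: read(P2, v0) -> 10. No state change.
Op 6: fork(P1) -> P3. 3 ppages; refcounts: pp0:3 pp1:4 pp2:1
Op 7: read(P3, v0) -> 10. No state change.
Op 8: write(P1, v1, 104). refcount(pp1)=4>1 -> COPY to pp3. 4 ppages; refcounts: pp0:3 pp1:3 pp2:1 pp3:1
Op 9: write(P2, v1, 197). refcount(pp1)=3>1 -> COPY to pp4. 5 ppages; refcounts: pp0:3 pp1:2 pp2:1 pp3:1 pp4:1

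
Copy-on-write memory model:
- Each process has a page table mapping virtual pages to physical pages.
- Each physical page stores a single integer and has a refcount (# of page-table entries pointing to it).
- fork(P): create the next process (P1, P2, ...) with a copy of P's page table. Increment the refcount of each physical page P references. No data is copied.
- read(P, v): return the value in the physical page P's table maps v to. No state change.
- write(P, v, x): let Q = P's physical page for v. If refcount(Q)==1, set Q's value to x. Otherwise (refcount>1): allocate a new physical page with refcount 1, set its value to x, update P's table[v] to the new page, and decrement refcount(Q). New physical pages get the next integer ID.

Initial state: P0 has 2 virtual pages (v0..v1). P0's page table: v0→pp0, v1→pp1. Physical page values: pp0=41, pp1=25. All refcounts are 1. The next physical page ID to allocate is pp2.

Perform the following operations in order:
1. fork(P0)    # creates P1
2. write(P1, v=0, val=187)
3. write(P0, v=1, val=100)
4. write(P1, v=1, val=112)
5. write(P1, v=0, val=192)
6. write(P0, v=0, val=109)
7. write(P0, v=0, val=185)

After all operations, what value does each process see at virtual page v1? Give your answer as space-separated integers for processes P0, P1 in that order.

Answer: 100 112

Derivation:
Op 1: fork(P0) -> P1. 2 ppages; refcounts: pp0:2 pp1:2
Op 2: write(P1, v0, 187). refcount(pp0)=2>1 -> COPY to pp2. 3 ppages; refcounts: pp0:1 pp1:2 pp2:1
Op 3: write(P0, v1, 100). refcount(pp1)=2>1 -> COPY to pp3. 4 ppages; refcounts: pp0:1 pp1:1 pp2:1 pp3:1
Op 4: write(P1, v1, 112). refcount(pp1)=1 -> write in place. 4 ppages; refcounts: pp0:1 pp1:1 pp2:1 pp3:1
Op 5: write(P1, v0, 192). refcount(pp2)=1 -> write in place. 4 ppages; refcounts: pp0:1 pp1:1 pp2:1 pp3:1
Op 6: write(P0, v0, 109). refcount(pp0)=1 -> write in place. 4 ppages; refcounts: pp0:1 pp1:1 pp2:1 pp3:1
Op 7: write(P0, v0, 185). refcount(pp0)=1 -> write in place. 4 ppages; refcounts: pp0:1 pp1:1 pp2:1 pp3:1
P0: v1 -> pp3 = 100
P1: v1 -> pp1 = 112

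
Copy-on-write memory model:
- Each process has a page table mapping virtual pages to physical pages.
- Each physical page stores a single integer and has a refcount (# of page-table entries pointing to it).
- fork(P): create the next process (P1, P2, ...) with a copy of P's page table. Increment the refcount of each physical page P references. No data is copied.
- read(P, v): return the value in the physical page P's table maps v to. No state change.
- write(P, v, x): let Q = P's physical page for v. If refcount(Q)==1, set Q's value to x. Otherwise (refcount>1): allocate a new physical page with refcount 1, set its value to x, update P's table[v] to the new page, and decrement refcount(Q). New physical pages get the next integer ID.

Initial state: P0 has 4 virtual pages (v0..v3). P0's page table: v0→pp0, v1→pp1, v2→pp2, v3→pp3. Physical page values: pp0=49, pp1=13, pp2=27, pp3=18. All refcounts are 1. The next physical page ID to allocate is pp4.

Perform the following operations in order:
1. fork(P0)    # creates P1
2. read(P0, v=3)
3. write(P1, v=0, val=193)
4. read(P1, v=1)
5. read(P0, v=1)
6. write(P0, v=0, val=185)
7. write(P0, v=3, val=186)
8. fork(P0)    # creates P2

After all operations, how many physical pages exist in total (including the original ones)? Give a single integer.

Answer: 6

Derivation:
Op 1: fork(P0) -> P1. 4 ppages; refcounts: pp0:2 pp1:2 pp2:2 pp3:2
Op 2: read(P0, v3) -> 18. No state change.
Op 3: write(P1, v0, 193). refcount(pp0)=2>1 -> COPY to pp4. 5 ppages; refcounts: pp0:1 pp1:2 pp2:2 pp3:2 pp4:1
Op 4: read(P1, v1) -> 13. No state change.
Op 5: read(P0, v1) -> 13. No state change.
Op 6: write(P0, v0, 185). refcount(pp0)=1 -> write in place. 5 ppages; refcounts: pp0:1 pp1:2 pp2:2 pp3:2 pp4:1
Op 7: write(P0, v3, 186). refcount(pp3)=2>1 -> COPY to pp5. 6 ppages; refcounts: pp0:1 pp1:2 pp2:2 pp3:1 pp4:1 pp5:1
Op 8: fork(P0) -> P2. 6 ppages; refcounts: pp0:2 pp1:3 pp2:3 pp3:1 pp4:1 pp5:2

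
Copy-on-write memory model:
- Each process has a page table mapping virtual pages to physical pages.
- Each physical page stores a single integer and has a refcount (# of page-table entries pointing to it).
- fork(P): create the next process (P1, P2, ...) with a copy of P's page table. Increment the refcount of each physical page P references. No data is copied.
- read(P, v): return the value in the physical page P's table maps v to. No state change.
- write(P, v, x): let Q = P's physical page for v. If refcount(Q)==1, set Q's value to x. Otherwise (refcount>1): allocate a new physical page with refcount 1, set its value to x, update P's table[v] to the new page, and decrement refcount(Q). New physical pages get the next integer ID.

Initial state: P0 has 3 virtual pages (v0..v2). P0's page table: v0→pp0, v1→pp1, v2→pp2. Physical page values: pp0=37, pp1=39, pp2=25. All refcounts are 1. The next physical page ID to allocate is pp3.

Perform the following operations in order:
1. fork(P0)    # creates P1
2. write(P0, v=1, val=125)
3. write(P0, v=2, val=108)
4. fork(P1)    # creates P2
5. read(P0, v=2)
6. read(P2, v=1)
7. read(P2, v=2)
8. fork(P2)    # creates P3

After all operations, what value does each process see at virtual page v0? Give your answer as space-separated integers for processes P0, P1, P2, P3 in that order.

Answer: 37 37 37 37

Derivation:
Op 1: fork(P0) -> P1. 3 ppages; refcounts: pp0:2 pp1:2 pp2:2
Op 2: write(P0, v1, 125). refcount(pp1)=2>1 -> COPY to pp3. 4 ppages; refcounts: pp0:2 pp1:1 pp2:2 pp3:1
Op 3: write(P0, v2, 108). refcount(pp2)=2>1 -> COPY to pp4. 5 ppages; refcounts: pp0:2 pp1:1 pp2:1 pp3:1 pp4:1
Op 4: fork(P1) -> P2. 5 ppages; refcounts: pp0:3 pp1:2 pp2:2 pp3:1 pp4:1
Op 5: read(P0, v2) -> 108. No state change.
Op 6: read(P2, v1) -> 39. No state change.
Op 7: read(P2, v2) -> 25. No state change.
Op 8: fork(P2) -> P3. 5 ppages; refcounts: pp0:4 pp1:3 pp2:3 pp3:1 pp4:1
P0: v0 -> pp0 = 37
P1: v0 -> pp0 = 37
P2: v0 -> pp0 = 37
P3: v0 -> pp0 = 37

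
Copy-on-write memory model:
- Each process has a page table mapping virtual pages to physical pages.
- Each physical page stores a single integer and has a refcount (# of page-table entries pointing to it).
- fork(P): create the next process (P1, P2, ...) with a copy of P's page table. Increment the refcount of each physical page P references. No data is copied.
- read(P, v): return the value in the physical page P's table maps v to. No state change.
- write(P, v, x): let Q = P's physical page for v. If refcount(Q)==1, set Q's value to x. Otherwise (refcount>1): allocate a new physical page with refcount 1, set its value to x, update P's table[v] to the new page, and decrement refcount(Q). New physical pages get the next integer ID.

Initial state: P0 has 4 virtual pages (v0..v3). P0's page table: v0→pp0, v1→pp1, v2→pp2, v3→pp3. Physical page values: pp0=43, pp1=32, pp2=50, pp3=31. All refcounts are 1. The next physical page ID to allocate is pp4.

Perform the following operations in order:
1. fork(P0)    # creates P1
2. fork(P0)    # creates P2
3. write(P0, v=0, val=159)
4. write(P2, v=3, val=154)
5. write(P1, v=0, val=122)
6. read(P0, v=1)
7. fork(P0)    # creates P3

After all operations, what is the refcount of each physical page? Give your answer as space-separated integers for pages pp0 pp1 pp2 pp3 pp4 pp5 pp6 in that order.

Op 1: fork(P0) -> P1. 4 ppages; refcounts: pp0:2 pp1:2 pp2:2 pp3:2
Op 2: fork(P0) -> P2. 4 ppages; refcounts: pp0:3 pp1:3 pp2:3 pp3:3
Op 3: write(P0, v0, 159). refcount(pp0)=3>1 -> COPY to pp4. 5 ppages; refcounts: pp0:2 pp1:3 pp2:3 pp3:3 pp4:1
Op 4: write(P2, v3, 154). refcount(pp3)=3>1 -> COPY to pp5. 6 ppages; refcounts: pp0:2 pp1:3 pp2:3 pp3:2 pp4:1 pp5:1
Op 5: write(P1, v0, 122). refcount(pp0)=2>1 -> COPY to pp6. 7 ppages; refcounts: pp0:1 pp1:3 pp2:3 pp3:2 pp4:1 pp5:1 pp6:1
Op 6: read(P0, v1) -> 32. No state change.
Op 7: fork(P0) -> P3. 7 ppages; refcounts: pp0:1 pp1:4 pp2:4 pp3:3 pp4:2 pp5:1 pp6:1

Answer: 1 4 4 3 2 1 1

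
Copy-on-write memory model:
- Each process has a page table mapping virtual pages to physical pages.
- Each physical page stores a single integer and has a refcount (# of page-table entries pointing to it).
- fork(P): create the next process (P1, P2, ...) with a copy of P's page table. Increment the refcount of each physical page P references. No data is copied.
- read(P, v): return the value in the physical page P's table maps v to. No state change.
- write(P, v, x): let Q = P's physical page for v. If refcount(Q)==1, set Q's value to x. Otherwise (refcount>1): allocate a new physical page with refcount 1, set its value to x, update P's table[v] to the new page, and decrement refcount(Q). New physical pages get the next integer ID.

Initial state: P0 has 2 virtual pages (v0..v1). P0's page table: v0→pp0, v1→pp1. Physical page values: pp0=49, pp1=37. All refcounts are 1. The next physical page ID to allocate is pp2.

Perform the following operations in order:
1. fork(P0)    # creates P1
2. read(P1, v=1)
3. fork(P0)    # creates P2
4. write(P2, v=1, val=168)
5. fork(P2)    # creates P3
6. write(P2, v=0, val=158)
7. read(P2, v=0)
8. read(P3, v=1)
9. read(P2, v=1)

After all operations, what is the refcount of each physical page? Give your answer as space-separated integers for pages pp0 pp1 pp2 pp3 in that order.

Answer: 3 2 2 1

Derivation:
Op 1: fork(P0) -> P1. 2 ppages; refcounts: pp0:2 pp1:2
Op 2: read(P1, v1) -> 37. No state change.
Op 3: fork(P0) -> P2. 2 ppages; refcounts: pp0:3 pp1:3
Op 4: write(P2, v1, 168). refcount(pp1)=3>1 -> COPY to pp2. 3 ppages; refcounts: pp0:3 pp1:2 pp2:1
Op 5: fork(P2) -> P3. 3 ppages; refcounts: pp0:4 pp1:2 pp2:2
Op 6: write(P2, v0, 158). refcount(pp0)=4>1 -> COPY to pp3. 4 ppages; refcounts: pp0:3 pp1:2 pp2:2 pp3:1
Op 7: read(P2, v0) -> 158. No state change.
Op 8: read(P3, v1) -> 168. No state change.
Op 9: read(P2, v1) -> 168. No state change.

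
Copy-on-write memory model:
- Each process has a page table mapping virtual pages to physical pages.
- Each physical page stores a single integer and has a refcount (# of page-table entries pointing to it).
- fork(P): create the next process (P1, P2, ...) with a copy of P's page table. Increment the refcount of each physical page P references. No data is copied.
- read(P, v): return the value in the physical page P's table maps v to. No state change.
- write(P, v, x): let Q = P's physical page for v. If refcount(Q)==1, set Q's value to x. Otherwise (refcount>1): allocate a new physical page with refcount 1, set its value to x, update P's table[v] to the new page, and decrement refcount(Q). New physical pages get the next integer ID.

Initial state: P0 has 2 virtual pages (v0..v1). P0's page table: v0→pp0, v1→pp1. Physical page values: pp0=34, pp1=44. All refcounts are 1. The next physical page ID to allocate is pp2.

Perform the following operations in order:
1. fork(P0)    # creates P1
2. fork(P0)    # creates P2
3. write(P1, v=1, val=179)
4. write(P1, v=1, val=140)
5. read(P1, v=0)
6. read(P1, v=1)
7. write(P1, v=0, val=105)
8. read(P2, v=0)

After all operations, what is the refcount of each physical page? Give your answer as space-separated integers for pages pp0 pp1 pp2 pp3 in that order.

Op 1: fork(P0) -> P1. 2 ppages; refcounts: pp0:2 pp1:2
Op 2: fork(P0) -> P2. 2 ppages; refcounts: pp0:3 pp1:3
Op 3: write(P1, v1, 179). refcount(pp1)=3>1 -> COPY to pp2. 3 ppages; refcounts: pp0:3 pp1:2 pp2:1
Op 4: write(P1, v1, 140). refcount(pp2)=1 -> write in place. 3 ppages; refcounts: pp0:3 pp1:2 pp2:1
Op 5: read(P1, v0) -> 34. No state change.
Op 6: read(P1, v1) -> 140. No state change.
Op 7: write(P1, v0, 105). refcount(pp0)=3>1 -> COPY to pp3. 4 ppages; refcounts: pp0:2 pp1:2 pp2:1 pp3:1
Op 8: read(P2, v0) -> 34. No state change.

Answer: 2 2 1 1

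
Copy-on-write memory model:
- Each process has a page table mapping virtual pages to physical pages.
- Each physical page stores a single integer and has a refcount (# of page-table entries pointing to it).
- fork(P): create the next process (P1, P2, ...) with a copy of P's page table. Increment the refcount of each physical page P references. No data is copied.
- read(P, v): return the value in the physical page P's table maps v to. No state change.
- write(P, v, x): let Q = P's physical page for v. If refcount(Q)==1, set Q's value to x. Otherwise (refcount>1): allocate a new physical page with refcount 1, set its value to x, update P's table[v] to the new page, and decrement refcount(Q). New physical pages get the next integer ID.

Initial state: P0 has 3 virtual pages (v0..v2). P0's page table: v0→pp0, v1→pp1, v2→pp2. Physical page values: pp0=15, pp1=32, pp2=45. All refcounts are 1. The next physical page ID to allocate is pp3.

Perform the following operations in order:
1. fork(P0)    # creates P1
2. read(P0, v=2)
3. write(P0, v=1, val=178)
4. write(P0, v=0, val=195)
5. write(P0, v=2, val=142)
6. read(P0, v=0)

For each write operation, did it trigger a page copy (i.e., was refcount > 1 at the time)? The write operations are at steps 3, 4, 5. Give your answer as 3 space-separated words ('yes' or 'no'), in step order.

Op 1: fork(P0) -> P1. 3 ppages; refcounts: pp0:2 pp1:2 pp2:2
Op 2: read(P0, v2) -> 45. No state change.
Op 3: write(P0, v1, 178). refcount(pp1)=2>1 -> COPY to pp3. 4 ppages; refcounts: pp0:2 pp1:1 pp2:2 pp3:1
Op 4: write(P0, v0, 195). refcount(pp0)=2>1 -> COPY to pp4. 5 ppages; refcounts: pp0:1 pp1:1 pp2:2 pp3:1 pp4:1
Op 5: write(P0, v2, 142). refcount(pp2)=2>1 -> COPY to pp5. 6 ppages; refcounts: pp0:1 pp1:1 pp2:1 pp3:1 pp4:1 pp5:1
Op 6: read(P0, v0) -> 195. No state change.

yes yes yes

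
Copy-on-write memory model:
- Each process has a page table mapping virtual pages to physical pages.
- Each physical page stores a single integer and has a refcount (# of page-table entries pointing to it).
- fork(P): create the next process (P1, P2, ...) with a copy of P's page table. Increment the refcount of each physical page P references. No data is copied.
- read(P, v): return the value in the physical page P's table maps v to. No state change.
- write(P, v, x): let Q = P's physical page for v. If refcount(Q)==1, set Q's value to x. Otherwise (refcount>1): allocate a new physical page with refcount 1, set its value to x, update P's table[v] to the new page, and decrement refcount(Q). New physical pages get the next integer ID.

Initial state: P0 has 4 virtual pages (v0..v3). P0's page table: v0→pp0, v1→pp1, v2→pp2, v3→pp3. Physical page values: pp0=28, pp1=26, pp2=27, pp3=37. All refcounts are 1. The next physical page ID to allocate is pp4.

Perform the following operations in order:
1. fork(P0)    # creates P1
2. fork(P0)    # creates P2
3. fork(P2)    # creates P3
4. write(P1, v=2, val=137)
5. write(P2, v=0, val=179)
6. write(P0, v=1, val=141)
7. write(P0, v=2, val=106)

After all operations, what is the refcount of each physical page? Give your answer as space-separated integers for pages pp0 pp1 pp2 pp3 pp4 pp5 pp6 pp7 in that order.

Op 1: fork(P0) -> P1. 4 ppages; refcounts: pp0:2 pp1:2 pp2:2 pp3:2
Op 2: fork(P0) -> P2. 4 ppages; refcounts: pp0:3 pp1:3 pp2:3 pp3:3
Op 3: fork(P2) -> P3. 4 ppages; refcounts: pp0:4 pp1:4 pp2:4 pp3:4
Op 4: write(P1, v2, 137). refcount(pp2)=4>1 -> COPY to pp4. 5 ppages; refcounts: pp0:4 pp1:4 pp2:3 pp3:4 pp4:1
Op 5: write(P2, v0, 179). refcount(pp0)=4>1 -> COPY to pp5. 6 ppages; refcounts: pp0:3 pp1:4 pp2:3 pp3:4 pp4:1 pp5:1
Op 6: write(P0, v1, 141). refcount(pp1)=4>1 -> COPY to pp6. 7 ppages; refcounts: pp0:3 pp1:3 pp2:3 pp3:4 pp4:1 pp5:1 pp6:1
Op 7: write(P0, v2, 106). refcount(pp2)=3>1 -> COPY to pp7. 8 ppages; refcounts: pp0:3 pp1:3 pp2:2 pp3:4 pp4:1 pp5:1 pp6:1 pp7:1

Answer: 3 3 2 4 1 1 1 1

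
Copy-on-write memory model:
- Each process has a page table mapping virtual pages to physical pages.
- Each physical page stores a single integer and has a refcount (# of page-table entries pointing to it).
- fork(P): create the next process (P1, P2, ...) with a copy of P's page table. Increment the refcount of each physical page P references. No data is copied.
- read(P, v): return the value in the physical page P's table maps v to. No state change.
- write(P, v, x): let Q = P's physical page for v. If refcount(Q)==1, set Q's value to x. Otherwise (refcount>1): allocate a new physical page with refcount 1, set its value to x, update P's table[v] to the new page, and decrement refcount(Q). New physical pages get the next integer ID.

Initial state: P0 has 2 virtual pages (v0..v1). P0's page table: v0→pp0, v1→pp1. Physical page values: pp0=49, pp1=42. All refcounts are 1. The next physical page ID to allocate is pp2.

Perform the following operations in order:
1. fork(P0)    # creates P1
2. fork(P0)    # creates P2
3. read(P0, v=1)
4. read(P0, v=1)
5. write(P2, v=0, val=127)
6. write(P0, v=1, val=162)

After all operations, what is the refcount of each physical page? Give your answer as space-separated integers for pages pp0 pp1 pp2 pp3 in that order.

Answer: 2 2 1 1

Derivation:
Op 1: fork(P0) -> P1. 2 ppages; refcounts: pp0:2 pp1:2
Op 2: fork(P0) -> P2. 2 ppages; refcounts: pp0:3 pp1:3
Op 3: read(P0, v1) -> 42. No state change.
Op 4: read(P0, v1) -> 42. No state change.
Op 5: write(P2, v0, 127). refcount(pp0)=3>1 -> COPY to pp2. 3 ppages; refcounts: pp0:2 pp1:3 pp2:1
Op 6: write(P0, v1, 162). refcount(pp1)=3>1 -> COPY to pp3. 4 ppages; refcounts: pp0:2 pp1:2 pp2:1 pp3:1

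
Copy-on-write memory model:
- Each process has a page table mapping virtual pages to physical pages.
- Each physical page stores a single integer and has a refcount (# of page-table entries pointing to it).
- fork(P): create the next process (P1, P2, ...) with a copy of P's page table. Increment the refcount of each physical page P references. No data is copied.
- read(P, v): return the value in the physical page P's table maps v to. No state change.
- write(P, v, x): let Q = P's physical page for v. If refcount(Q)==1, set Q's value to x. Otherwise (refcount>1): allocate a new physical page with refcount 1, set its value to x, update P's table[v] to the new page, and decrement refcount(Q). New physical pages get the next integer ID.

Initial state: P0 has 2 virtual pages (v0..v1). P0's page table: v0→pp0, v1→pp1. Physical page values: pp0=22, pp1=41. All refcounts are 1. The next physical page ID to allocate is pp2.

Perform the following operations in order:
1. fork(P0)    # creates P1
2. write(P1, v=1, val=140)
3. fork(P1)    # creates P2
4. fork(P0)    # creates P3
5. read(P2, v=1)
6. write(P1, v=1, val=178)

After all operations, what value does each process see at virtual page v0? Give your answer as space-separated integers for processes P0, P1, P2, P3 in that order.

Answer: 22 22 22 22

Derivation:
Op 1: fork(P0) -> P1. 2 ppages; refcounts: pp0:2 pp1:2
Op 2: write(P1, v1, 140). refcount(pp1)=2>1 -> COPY to pp2. 3 ppages; refcounts: pp0:2 pp1:1 pp2:1
Op 3: fork(P1) -> P2. 3 ppages; refcounts: pp0:3 pp1:1 pp2:2
Op 4: fork(P0) -> P3. 3 ppages; refcounts: pp0:4 pp1:2 pp2:2
Op 5: read(P2, v1) -> 140. No state change.
Op 6: write(P1, v1, 178). refcount(pp2)=2>1 -> COPY to pp3. 4 ppages; refcounts: pp0:4 pp1:2 pp2:1 pp3:1
P0: v0 -> pp0 = 22
P1: v0 -> pp0 = 22
P2: v0 -> pp0 = 22
P3: v0 -> pp0 = 22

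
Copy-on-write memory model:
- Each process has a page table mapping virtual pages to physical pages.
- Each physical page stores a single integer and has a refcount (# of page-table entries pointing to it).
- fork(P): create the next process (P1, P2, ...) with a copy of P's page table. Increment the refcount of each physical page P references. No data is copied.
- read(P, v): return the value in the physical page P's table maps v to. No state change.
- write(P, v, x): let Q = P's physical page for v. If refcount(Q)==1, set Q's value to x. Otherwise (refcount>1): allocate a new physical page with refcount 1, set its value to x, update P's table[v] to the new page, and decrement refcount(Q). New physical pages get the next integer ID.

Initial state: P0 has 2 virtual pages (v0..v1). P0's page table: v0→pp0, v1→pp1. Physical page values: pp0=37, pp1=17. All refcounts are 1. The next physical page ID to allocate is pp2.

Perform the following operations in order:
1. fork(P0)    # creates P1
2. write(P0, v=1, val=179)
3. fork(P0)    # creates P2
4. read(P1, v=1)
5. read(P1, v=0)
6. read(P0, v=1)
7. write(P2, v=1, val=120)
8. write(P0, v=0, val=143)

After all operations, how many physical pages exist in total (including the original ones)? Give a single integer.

Answer: 5

Derivation:
Op 1: fork(P0) -> P1. 2 ppages; refcounts: pp0:2 pp1:2
Op 2: write(P0, v1, 179). refcount(pp1)=2>1 -> COPY to pp2. 3 ppages; refcounts: pp0:2 pp1:1 pp2:1
Op 3: fork(P0) -> P2. 3 ppages; refcounts: pp0:3 pp1:1 pp2:2
Op 4: read(P1, v1) -> 17. No state change.
Op 5: read(P1, v0) -> 37. No state change.
Op 6: read(P0, v1) -> 179. No state change.
Op 7: write(P2, v1, 120). refcount(pp2)=2>1 -> COPY to pp3. 4 ppages; refcounts: pp0:3 pp1:1 pp2:1 pp3:1
Op 8: write(P0, v0, 143). refcount(pp0)=3>1 -> COPY to pp4. 5 ppages; refcounts: pp0:2 pp1:1 pp2:1 pp3:1 pp4:1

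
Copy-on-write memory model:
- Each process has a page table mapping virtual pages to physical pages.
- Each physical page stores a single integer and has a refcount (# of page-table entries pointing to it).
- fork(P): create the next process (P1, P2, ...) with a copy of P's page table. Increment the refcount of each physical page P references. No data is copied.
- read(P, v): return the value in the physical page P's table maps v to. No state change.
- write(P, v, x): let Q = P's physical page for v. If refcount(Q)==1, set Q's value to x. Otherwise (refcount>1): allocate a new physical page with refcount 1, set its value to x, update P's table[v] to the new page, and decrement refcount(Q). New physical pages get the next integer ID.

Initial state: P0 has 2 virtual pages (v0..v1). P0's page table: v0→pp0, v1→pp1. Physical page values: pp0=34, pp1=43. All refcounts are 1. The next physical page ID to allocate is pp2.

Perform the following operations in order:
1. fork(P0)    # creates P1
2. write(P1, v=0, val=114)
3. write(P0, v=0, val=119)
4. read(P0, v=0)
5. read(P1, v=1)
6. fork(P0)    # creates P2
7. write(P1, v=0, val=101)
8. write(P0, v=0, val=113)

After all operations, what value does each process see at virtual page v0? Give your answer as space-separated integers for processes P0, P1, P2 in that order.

Op 1: fork(P0) -> P1. 2 ppages; refcounts: pp0:2 pp1:2
Op 2: write(P1, v0, 114). refcount(pp0)=2>1 -> COPY to pp2. 3 ppages; refcounts: pp0:1 pp1:2 pp2:1
Op 3: write(P0, v0, 119). refcount(pp0)=1 -> write in place. 3 ppages; refcounts: pp0:1 pp1:2 pp2:1
Op 4: read(P0, v0) -> 119. No state change.
Op 5: read(P1, v1) -> 43. No state change.
Op 6: fork(P0) -> P2. 3 ppages; refcounts: pp0:2 pp1:3 pp2:1
Op 7: write(P1, v0, 101). refcount(pp2)=1 -> write in place. 3 ppages; refcounts: pp0:2 pp1:3 pp2:1
Op 8: write(P0, v0, 113). refcount(pp0)=2>1 -> COPY to pp3. 4 ppages; refcounts: pp0:1 pp1:3 pp2:1 pp3:1
P0: v0 -> pp3 = 113
P1: v0 -> pp2 = 101
P2: v0 -> pp0 = 119

Answer: 113 101 119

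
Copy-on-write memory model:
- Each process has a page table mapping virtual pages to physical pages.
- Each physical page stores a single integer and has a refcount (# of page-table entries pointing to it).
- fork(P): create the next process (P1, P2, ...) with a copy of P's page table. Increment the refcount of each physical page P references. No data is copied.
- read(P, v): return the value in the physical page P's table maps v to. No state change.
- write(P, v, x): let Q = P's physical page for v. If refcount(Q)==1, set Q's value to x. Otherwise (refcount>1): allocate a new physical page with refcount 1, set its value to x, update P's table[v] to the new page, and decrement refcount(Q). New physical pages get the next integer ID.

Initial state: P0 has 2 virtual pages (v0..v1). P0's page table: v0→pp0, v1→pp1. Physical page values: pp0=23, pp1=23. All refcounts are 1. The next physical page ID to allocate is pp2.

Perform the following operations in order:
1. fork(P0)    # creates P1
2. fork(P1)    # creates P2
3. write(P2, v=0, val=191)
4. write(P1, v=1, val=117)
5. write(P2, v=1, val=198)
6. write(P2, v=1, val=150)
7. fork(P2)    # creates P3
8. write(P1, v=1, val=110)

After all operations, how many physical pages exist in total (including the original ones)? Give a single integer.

Answer: 5

Derivation:
Op 1: fork(P0) -> P1. 2 ppages; refcounts: pp0:2 pp1:2
Op 2: fork(P1) -> P2. 2 ppages; refcounts: pp0:3 pp1:3
Op 3: write(P2, v0, 191). refcount(pp0)=3>1 -> COPY to pp2. 3 ppages; refcounts: pp0:2 pp1:3 pp2:1
Op 4: write(P1, v1, 117). refcount(pp1)=3>1 -> COPY to pp3. 4 ppages; refcounts: pp0:2 pp1:2 pp2:1 pp3:1
Op 5: write(P2, v1, 198). refcount(pp1)=2>1 -> COPY to pp4. 5 ppages; refcounts: pp0:2 pp1:1 pp2:1 pp3:1 pp4:1
Op 6: write(P2, v1, 150). refcount(pp4)=1 -> write in place. 5 ppages; refcounts: pp0:2 pp1:1 pp2:1 pp3:1 pp4:1
Op 7: fork(P2) -> P3. 5 ppages; refcounts: pp0:2 pp1:1 pp2:2 pp3:1 pp4:2
Op 8: write(P1, v1, 110). refcount(pp3)=1 -> write in place. 5 ppages; refcounts: pp0:2 pp1:1 pp2:2 pp3:1 pp4:2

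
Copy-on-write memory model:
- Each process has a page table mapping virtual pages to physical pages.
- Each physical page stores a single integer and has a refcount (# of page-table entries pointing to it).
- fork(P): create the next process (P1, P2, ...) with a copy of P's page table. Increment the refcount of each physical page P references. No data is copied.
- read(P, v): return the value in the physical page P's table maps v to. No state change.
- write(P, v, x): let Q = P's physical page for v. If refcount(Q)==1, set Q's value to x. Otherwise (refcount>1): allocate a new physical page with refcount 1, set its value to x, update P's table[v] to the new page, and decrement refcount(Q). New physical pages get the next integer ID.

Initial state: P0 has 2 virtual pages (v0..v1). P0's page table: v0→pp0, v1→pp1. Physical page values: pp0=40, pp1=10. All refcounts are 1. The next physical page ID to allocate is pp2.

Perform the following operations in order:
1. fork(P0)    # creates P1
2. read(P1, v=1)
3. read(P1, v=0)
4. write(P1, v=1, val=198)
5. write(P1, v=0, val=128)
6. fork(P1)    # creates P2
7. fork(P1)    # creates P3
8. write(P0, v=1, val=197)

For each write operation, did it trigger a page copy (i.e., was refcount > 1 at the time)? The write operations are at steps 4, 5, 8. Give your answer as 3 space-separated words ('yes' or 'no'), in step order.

Op 1: fork(P0) -> P1. 2 ppages; refcounts: pp0:2 pp1:2
Op 2: read(P1, v1) -> 10. No state change.
Op 3: read(P1, v0) -> 40. No state change.
Op 4: write(P1, v1, 198). refcount(pp1)=2>1 -> COPY to pp2. 3 ppages; refcounts: pp0:2 pp1:1 pp2:1
Op 5: write(P1, v0, 128). refcount(pp0)=2>1 -> COPY to pp3. 4 ppages; refcounts: pp0:1 pp1:1 pp2:1 pp3:1
Op 6: fork(P1) -> P2. 4 ppages; refcounts: pp0:1 pp1:1 pp2:2 pp3:2
Op 7: fork(P1) -> P3. 4 ppages; refcounts: pp0:1 pp1:1 pp2:3 pp3:3
Op 8: write(P0, v1, 197). refcount(pp1)=1 -> write in place. 4 ppages; refcounts: pp0:1 pp1:1 pp2:3 pp3:3

yes yes no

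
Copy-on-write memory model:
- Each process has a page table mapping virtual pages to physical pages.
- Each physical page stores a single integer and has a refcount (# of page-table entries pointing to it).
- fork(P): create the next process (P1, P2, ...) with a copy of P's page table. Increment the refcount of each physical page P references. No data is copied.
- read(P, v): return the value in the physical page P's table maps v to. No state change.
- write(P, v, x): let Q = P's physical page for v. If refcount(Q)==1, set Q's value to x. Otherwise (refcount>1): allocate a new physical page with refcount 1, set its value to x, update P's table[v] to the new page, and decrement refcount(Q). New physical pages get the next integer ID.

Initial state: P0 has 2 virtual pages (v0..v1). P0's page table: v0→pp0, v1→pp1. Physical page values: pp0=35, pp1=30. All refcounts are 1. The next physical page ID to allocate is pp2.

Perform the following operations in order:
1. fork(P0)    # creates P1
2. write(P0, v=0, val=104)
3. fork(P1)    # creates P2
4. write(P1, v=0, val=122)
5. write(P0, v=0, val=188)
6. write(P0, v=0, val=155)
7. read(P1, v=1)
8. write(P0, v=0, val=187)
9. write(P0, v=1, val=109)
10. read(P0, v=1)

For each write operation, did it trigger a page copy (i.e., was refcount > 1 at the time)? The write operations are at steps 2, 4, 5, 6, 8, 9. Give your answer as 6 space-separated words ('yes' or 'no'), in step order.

Op 1: fork(P0) -> P1. 2 ppages; refcounts: pp0:2 pp1:2
Op 2: write(P0, v0, 104). refcount(pp0)=2>1 -> COPY to pp2. 3 ppages; refcounts: pp0:1 pp1:2 pp2:1
Op 3: fork(P1) -> P2. 3 ppages; refcounts: pp0:2 pp1:3 pp2:1
Op 4: write(P1, v0, 122). refcount(pp0)=2>1 -> COPY to pp3. 4 ppages; refcounts: pp0:1 pp1:3 pp2:1 pp3:1
Op 5: write(P0, v0, 188). refcount(pp2)=1 -> write in place. 4 ppages; refcounts: pp0:1 pp1:3 pp2:1 pp3:1
Op 6: write(P0, v0, 155). refcount(pp2)=1 -> write in place. 4 ppages; refcounts: pp0:1 pp1:3 pp2:1 pp3:1
Op 7: read(P1, v1) -> 30. No state change.
Op 8: write(P0, v0, 187). refcount(pp2)=1 -> write in place. 4 ppages; refcounts: pp0:1 pp1:3 pp2:1 pp3:1
Op 9: write(P0, v1, 109). refcount(pp1)=3>1 -> COPY to pp4. 5 ppages; refcounts: pp0:1 pp1:2 pp2:1 pp3:1 pp4:1
Op 10: read(P0, v1) -> 109. No state change.

yes yes no no no yes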